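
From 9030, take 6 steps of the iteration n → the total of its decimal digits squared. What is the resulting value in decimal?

58

9030 → 9² + 0² + 3² + 0² = 90
90 → 9² + 0² = 81
81 → 8² + 1² = 65
65 → 6² + 5² = 61
61 → 6² + 1² = 37
37 → 3² + 7² = 58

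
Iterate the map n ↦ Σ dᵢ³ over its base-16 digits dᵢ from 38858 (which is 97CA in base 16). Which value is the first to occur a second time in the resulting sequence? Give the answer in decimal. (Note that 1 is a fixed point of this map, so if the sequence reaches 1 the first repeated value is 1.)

38858 = (9,7,12,10)_16 → 3800
3800 = (14,13,8)_16 → 5453
5453 = (1,5,4,13)_16 → 2387
2387 = (9,5,3)_16 → 881
881 = (3,7,1)_16 → 371
371 = (1,7,3)_16 → 371  — 371 already appeared earlier.

371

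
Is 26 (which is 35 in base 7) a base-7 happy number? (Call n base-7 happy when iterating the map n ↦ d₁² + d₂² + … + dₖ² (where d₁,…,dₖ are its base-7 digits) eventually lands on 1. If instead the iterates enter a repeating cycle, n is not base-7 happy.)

not base-7 happy

26 = (3,5)_7 → 3² + 5² = 9 + 25 = 34
34 = (4,6)_7 → 4² + 6² = 16 + 36 = 52
52 = (1,0,3)_7 → 1² + 0² + 3² = 1 + 0 + 9 = 10
10 = (1,3)_7 → 1² + 3² = 1 + 9 = 10  — 10 already seen; the sequence cycles without reaching 1.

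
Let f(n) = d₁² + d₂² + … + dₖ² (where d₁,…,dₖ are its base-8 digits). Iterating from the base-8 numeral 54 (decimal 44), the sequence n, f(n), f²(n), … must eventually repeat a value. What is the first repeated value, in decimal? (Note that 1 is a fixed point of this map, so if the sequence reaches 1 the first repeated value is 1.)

26

44 = (5,4)_8 → 41
41 = (5,1)_8 → 26
26 = (3,2)_8 → 13
13 = (1,5)_8 → 26  — 26 already appeared earlier.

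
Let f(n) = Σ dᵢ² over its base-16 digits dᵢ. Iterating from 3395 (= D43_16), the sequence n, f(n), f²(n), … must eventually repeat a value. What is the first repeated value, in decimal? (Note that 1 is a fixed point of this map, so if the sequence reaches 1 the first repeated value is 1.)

169

3395 = (13,4,3)_16 → 13² + 4² + 3² = 194
194 = (12,2)_16 → 12² + 2² = 148
148 = (9,4)_16 → 9² + 4² = 97
97 = (6,1)_16 → 6² + 1² = 37
37 = (2,5)_16 → 2² + 5² = 29
29 = (1,13)_16 → 1² + 13² = 170
170 = (10,10)_16 → 10² + 10² = 200
200 = (12,8)_16 → 12² + 8² = 208
208 = (13,0)_16 → 13² + 0² = 169
169 = (10,9)_16 → 10² + 9² = 181
181 = (11,5)_16 → 11² + 5² = 146
146 = (9,2)_16 → 9² + 2² = 85
85 = (5,5)_16 → 5² + 5² = 50
50 = (3,2)_16 → 3² + 2² = 13
13 = (13)_16 → 13² = 169  — 169 already appeared earlier.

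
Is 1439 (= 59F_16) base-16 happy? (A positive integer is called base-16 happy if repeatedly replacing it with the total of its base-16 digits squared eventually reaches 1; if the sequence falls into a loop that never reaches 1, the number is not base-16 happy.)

base-16 happy

1439 = (5,9,15)_16 → 5² + 9² + 15² = 331
331 = (1,4,11)_16 → 1² + 4² + 11² = 138
138 = (8,10)_16 → 8² + 10² = 164
164 = (10,4)_16 → 10² + 4² = 116
116 = (7,4)_16 → 7² + 4² = 65
65 = (4,1)_16 → 4² + 1² = 17
17 = (1,1)_16 → 1² + 1² = 2
2 = (2)_16 → 2² = 4
4 = (4)_16 → 4² = 16
16 = (1,0)_16 → 1² + 0² = 1  — reached 1.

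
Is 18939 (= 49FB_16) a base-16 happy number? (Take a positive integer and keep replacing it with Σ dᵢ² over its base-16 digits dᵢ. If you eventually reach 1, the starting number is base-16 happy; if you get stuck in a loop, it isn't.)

18939 = (4,9,15,11)_16 → 4² + 9² + 15² + 11² = 443
443 = (1,11,11)_16 → 1² + 11² + 11² = 243
243 = (15,3)_16 → 15² + 3² = 234
234 = (14,10)_16 → 14² + 10² = 296
296 = (1,2,8)_16 → 1² + 2² + 8² = 69
69 = (4,5)_16 → 4² + 5² = 41
41 = (2,9)_16 → 2² + 9² = 85
85 = (5,5)_16 → 5² + 5² = 50
50 = (3,2)_16 → 3² + 2² = 13
13 = (13)_16 → 13² = 169
169 = (10,9)_16 → 10² + 9² = 181
181 = (11,5)_16 → 11² + 5² = 146
146 = (9,2)_16 → 9² + 2² = 85  — 85 already seen; the sequence cycles without reaching 1.

not base-16 happy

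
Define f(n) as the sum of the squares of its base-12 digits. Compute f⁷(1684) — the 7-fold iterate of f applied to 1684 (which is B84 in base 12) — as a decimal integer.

1684 = (11,8,4)_12 → 11² + 8² + 4² = 121 + 64 + 16 = 201
201 = (1,4,9)_12 → 1² + 4² + 9² = 1 + 16 + 81 = 98
98 = (8,2)_12 → 8² + 2² = 64 + 4 = 68
68 = (5,8)_12 → 5² + 8² = 25 + 64 = 89
89 = (7,5)_12 → 7² + 5² = 49 + 25 = 74
74 = (6,2)_12 → 6² + 2² = 36 + 4 = 40
40 = (3,4)_12 → 3² + 4² = 9 + 16 = 25

25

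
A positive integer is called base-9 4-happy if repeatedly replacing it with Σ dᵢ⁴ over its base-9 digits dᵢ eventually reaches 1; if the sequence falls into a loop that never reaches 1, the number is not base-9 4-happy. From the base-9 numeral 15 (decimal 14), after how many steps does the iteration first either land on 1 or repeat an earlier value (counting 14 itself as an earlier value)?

15

14 = (1,5)_9 → 1⁴ + 5⁴ = 626
626 = (7,6,5)_9 → 7⁴ + 6⁴ + 5⁴ = 4322
4322 = (5,8,3,2)_9 → 5⁴ + 8⁴ + 3⁴ + 2⁴ = 4818
4818 = (6,5,4,3)_9 → 6⁴ + 5⁴ + 4⁴ + 3⁴ = 2258
2258 = (3,0,7,8)_9 → 3⁴ + 0⁴ + 7⁴ + 8⁴ = 6578
6578 = (1,0,0,1,8)_9 → 1⁴ + 0⁴ + 0⁴ + 1⁴ + 8⁴ = 4098
4098 = (5,5,5,3)_9 → 5⁴ + 5⁴ + 5⁴ + 3⁴ = 1956
1956 = (2,6,1,3)_9 → 2⁴ + 6⁴ + 1⁴ + 3⁴ = 1394
1394 = (1,8,1,8)_9 → 1⁴ + 8⁴ + 1⁴ + 8⁴ = 8194
8194 = (1,2,2,1,4)_9 → 1⁴ + 2⁴ + 2⁴ + 1⁴ + 4⁴ = 290
290 = (3,5,2)_9 → 3⁴ + 5⁴ + 2⁴ = 722
722 = (8,8,2)_9 → 8⁴ + 8⁴ + 2⁴ = 8208
8208 = (1,2,2,3,0)_9 → 1⁴ + 2⁴ + 2⁴ + 3⁴ + 0⁴ = 114
114 = (1,3,6)_9 → 1⁴ + 3⁴ + 6⁴ = 1378
1378 = (1,8,0,1)_9 → 1⁴ + 8⁴ + 0⁴ + 1⁴ = 4098  — 4098 repeats.
That took 15 steps.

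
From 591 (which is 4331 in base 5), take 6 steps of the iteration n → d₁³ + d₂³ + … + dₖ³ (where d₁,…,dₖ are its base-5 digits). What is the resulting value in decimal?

65

591 = (4,3,3,1)_5 → 4³ + 3³ + 3³ + 1³ = 64 + 27 + 27 + 1 = 119
119 = (4,3,4)_5 → 4³ + 3³ + 4³ = 64 + 27 + 64 = 155
155 = (1,1,1,0)_5 → 1³ + 1³ + 1³ + 0³ = 1 + 1 + 1 + 0 = 3
3 = (3)_5 → 3³ = 27
27 = (1,0,2)_5 → 1³ + 0³ + 2³ = 1 + 0 + 8 = 9
9 = (1,4)_5 → 1³ + 4³ = 1 + 64 = 65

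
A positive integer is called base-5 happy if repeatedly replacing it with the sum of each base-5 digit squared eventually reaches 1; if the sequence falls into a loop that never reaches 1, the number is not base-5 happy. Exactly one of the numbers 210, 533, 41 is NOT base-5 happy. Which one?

210: 210 → 14 → 20 → 16 → 10 → 4 → 16  — repeats 16 (not base-5 happy)
533: 533 → 27 → 5 → 1  — reaches 1 (base-5 happy)
41: 41 → 11 → 5 → 1  — reaches 1 (base-5 happy)

210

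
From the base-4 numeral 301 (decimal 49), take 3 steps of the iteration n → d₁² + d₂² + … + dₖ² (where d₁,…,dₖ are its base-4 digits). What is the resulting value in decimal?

4

49 = (3,0,1)_4 → 3² + 0² + 1² = 9 + 0 + 1 = 10
10 = (2,2)_4 → 2² + 2² = 4 + 4 = 8
8 = (2,0)_4 → 2² + 0² = 4 + 0 = 4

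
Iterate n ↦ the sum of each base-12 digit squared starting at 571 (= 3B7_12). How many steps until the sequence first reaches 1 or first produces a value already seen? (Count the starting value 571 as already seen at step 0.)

571 = (3,11,7)_12 → 3² + 11² + 7² = 9 + 121 + 49 = 179
179 = (1,2,11)_12 → 1² + 2² + 11² = 1 + 4 + 121 = 126
126 = (10,6)_12 → 10² + 6² = 100 + 36 = 136
136 = (11,4)_12 → 11² + 4² = 121 + 16 = 137
137 = (11,5)_12 → 11² + 5² = 121 + 25 = 146
146 = (1,0,2)_12 → 1² + 0² + 2² = 1 + 0 + 4 = 5
5 = (5)_12 → 5² = 25
25 = (2,1)_12 → 2² + 1² = 4 + 1 = 5  — 5 repeats.
That took 8 steps.

8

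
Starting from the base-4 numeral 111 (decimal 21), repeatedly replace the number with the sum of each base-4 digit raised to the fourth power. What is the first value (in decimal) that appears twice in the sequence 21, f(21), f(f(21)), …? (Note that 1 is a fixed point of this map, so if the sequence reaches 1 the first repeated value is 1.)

21 = (1,1,1)_4 → 3
3 = (3)_4 → 81
81 = (1,1,0,1)_4 → 3  — 3 already appeared earlier.

3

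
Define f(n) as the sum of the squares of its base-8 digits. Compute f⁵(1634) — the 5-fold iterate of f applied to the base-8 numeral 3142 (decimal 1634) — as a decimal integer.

1634 = (3,1,4,2)_8 → 30
30 = (3,6)_8 → 45
45 = (5,5)_8 → 50
50 = (6,2)_8 → 40
40 = (5,0)_8 → 25

25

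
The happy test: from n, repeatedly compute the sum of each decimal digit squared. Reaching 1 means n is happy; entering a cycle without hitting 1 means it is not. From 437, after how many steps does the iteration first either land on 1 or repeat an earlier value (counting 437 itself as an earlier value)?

12

437 → 4² + 3² + 7² = 16 + 9 + 49 = 74
74 → 7² + 4² = 49 + 16 = 65
65 → 6² + 5² = 36 + 25 = 61
61 → 6² + 1² = 36 + 1 = 37
37 → 3² + 7² = 9 + 49 = 58
58 → 5² + 8² = 25 + 64 = 89
89 → 8² + 9² = 64 + 81 = 145
145 → 1² + 4² + 5² = 1 + 16 + 25 = 42
42 → 4² + 2² = 16 + 4 = 20
20 → 2² + 0² = 4 + 0 = 4
4 → 4² = 16
16 → 1² + 6² = 1 + 36 = 37  — 37 repeats.
That took 12 steps.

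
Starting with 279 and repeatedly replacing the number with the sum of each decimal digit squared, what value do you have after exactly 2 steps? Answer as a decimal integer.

279 → 134
134 → 26

26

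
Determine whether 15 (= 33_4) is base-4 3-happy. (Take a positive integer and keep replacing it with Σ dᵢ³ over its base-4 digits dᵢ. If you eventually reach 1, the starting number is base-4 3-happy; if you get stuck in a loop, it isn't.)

not base-4 3-happy

15 = (3,3)_4 → 54
54 = (3,1,2)_4 → 36
36 = (2,1,0)_4 → 9
9 = (2,1)_4 → 9  — 9 already seen; the sequence cycles without reaching 1.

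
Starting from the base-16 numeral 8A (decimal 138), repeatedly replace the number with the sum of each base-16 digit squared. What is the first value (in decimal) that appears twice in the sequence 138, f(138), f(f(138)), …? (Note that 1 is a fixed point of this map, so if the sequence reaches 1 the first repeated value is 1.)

138 = (8,10)_16 → 8² + 10² = 64 + 100 = 164
164 = (10,4)_16 → 10² + 4² = 100 + 16 = 116
116 = (7,4)_16 → 7² + 4² = 49 + 16 = 65
65 = (4,1)_16 → 4² + 1² = 16 + 1 = 17
17 = (1,1)_16 → 1² + 1² = 1 + 1 = 2
2 = (2)_16 → 2² = 4
4 = (4)_16 → 4² = 16
16 = (1,0)_16 → 1² + 0² = 1 + 0 = 1  — reached the fixed point 1.
1 → 1, so 1 is the first repeated value.

1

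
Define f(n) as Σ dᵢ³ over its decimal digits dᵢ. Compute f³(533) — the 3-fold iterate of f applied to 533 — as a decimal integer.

371

533 → 5³ + 3³ + 3³ = 125 + 27 + 27 = 179
179 → 1³ + 7³ + 9³ = 1 + 343 + 729 = 1073
1073 → 1³ + 0³ + 7³ + 3³ = 1 + 0 + 343 + 27 = 371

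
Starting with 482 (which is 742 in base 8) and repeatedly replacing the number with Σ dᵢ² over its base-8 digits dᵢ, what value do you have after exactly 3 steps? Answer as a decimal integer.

13

482 = (7,4,2)_8 → 7² + 4² + 2² = 49 + 16 + 4 = 69
69 = (1,0,5)_8 → 1² + 0² + 5² = 1 + 0 + 25 = 26
26 = (3,2)_8 → 3² + 2² = 9 + 4 = 13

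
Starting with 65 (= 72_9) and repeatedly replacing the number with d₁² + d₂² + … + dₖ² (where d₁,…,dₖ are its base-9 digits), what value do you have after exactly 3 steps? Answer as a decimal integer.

65

65 = (7,2)_9 → 7² + 2² = 49 + 4 = 53
53 = (5,8)_9 → 5² + 8² = 25 + 64 = 89
89 = (1,0,8)_9 → 1² + 0² + 8² = 1 + 0 + 64 = 65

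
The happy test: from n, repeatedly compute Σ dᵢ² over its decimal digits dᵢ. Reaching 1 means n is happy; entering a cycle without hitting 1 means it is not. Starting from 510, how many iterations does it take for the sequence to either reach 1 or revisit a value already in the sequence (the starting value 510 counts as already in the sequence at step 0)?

11

510 → 5² + 1² + 0² = 25 + 1 + 0 = 26
26 → 2² + 6² = 4 + 36 = 40
40 → 4² + 0² = 16 + 0 = 16
16 → 1² + 6² = 1 + 36 = 37
37 → 3² + 7² = 9 + 49 = 58
58 → 5² + 8² = 25 + 64 = 89
89 → 8² + 9² = 64 + 81 = 145
145 → 1² + 4² + 5² = 1 + 16 + 25 = 42
42 → 4² + 2² = 16 + 4 = 20
20 → 2² + 0² = 4 + 0 = 4
4 → 4² = 16  — 16 repeats.
That took 11 steps.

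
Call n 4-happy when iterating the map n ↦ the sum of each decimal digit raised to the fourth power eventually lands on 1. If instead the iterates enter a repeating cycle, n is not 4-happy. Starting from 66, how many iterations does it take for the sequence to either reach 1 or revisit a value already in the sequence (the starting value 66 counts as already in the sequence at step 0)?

5

66 → 2592
2592 → 7218
7218 → 6514
6514 → 2178
2178 → 6514  — 6514 repeats.
That took 5 steps.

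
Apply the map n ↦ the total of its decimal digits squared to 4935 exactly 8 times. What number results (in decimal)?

89

4935 → 4² + 9² + 3² + 5² = 16 + 81 + 9 + 25 = 131
131 → 1² + 3² + 1² = 1 + 9 + 1 = 11
11 → 1² + 1² = 1 + 1 = 2
2 → 2² = 4
4 → 4² = 16
16 → 1² + 6² = 1 + 36 = 37
37 → 3² + 7² = 9 + 49 = 58
58 → 5² + 8² = 25 + 64 = 89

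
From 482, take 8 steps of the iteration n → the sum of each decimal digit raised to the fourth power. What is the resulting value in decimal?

482 → 4⁴ + 8⁴ + 2⁴ = 256 + 4096 + 16 = 4368
4368 → 4⁴ + 3⁴ + 6⁴ + 8⁴ = 256 + 81 + 1296 + 4096 = 5729
5729 → 5⁴ + 7⁴ + 2⁴ + 9⁴ = 625 + 2401 + 16 + 6561 = 9603
9603 → 9⁴ + 6⁴ + 0⁴ + 3⁴ = 6561 + 1296 + 0 + 81 = 7938
7938 → 7⁴ + 9⁴ + 3⁴ + 8⁴ = 2401 + 6561 + 81 + 4096 = 13139
13139 → 1⁴ + 3⁴ + 1⁴ + 3⁴ + 9⁴ = 1 + 81 + 1 + 81 + 6561 = 6725
6725 → 6⁴ + 7⁴ + 2⁴ + 5⁴ = 1296 + 2401 + 16 + 625 = 4338
4338 → 4⁴ + 3⁴ + 3⁴ + 8⁴ = 256 + 81 + 81 + 4096 = 4514

4514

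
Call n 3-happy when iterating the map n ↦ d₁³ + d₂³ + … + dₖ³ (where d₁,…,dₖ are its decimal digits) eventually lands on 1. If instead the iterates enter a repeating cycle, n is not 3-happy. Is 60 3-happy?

not 3-happy

60 → 6³ + 0³ = 216 + 0 = 216
216 → 2³ + 1³ + 6³ = 8 + 1 + 216 = 225
225 → 2³ + 2³ + 5³ = 8 + 8 + 125 = 141
141 → 1³ + 4³ + 1³ = 1 + 64 + 1 = 66
66 → 6³ + 6³ = 216 + 216 = 432
432 → 4³ + 3³ + 2³ = 64 + 27 + 8 = 99
99 → 9³ + 9³ = 729 + 729 = 1458
1458 → 1³ + 4³ + 5³ + 8³ = 1 + 64 + 125 + 512 = 702
702 → 7³ + 0³ + 2³ = 343 + 0 + 8 = 351
351 → 3³ + 5³ + 1³ = 27 + 125 + 1 = 153
153 → 1³ + 5³ + 3³ = 1 + 125 + 27 = 153  — 153 already seen; the sequence cycles without reaching 1.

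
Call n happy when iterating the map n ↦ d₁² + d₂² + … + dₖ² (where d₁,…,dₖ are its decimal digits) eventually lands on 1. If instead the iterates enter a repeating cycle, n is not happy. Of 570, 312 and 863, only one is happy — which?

863

570: 570 → 74 → 65 → 61 → 37 → 58 → 89 → 145 → 42 → 20 → 4 → 16 → 37  — repeats 37 (not happy)
312: 312 → 14 → 17 → 50 → 25 → 29 → 85 → 89 → 145 → 42 → 20 → 4 → 16 → 37 → 58 → 89  — repeats 89 (not happy)
863: 863 → 109 → 82 → 68 → 100 → 1  — reaches 1 (happy)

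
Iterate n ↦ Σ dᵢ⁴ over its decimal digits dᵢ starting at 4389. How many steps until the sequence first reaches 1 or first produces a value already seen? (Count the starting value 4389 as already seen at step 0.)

14

4389 → 10994
10994 → 13379
13379 → 9125
9125 → 7203
7203 → 2498
2498 → 10929
10929 → 13139
13139 → 6725
6725 → 4338
4338 → 4514
4514 → 1138
1138 → 4179
4179 → 9219
9219 → 13139  — 13139 repeats.
That took 14 steps.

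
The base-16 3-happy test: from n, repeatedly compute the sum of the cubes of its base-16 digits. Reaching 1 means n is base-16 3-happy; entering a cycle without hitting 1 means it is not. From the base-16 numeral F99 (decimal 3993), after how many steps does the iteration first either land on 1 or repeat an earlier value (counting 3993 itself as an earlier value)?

3993 = (15,9,9)_16 → 15³ + 9³ + 9³ = 3375 + 729 + 729 = 4833
4833 = (1,2,14,1)_16 → 1³ + 2³ + 14³ + 1³ = 1 + 8 + 2744 + 1 = 2754
2754 = (10,12,2)_16 → 10³ + 12³ + 2³ = 1000 + 1728 + 8 = 2736
2736 = (10,11,0)_16 → 10³ + 11³ + 0³ = 1000 + 1331 + 0 = 2331
2331 = (9,1,11)_16 → 9³ + 1³ + 11³ = 729 + 1 + 1331 = 2061
2061 = (8,0,13)_16 → 8³ + 0³ + 13³ = 512 + 0 + 2197 = 2709
2709 = (10,9,5)_16 → 10³ + 9³ + 5³ = 1000 + 729 + 125 = 1854
1854 = (7,3,14)_16 → 7³ + 3³ + 14³ = 343 + 27 + 2744 = 3114
3114 = (12,2,10)_16 → 12³ + 2³ + 10³ = 1728 + 8 + 1000 = 2736  — 2736 repeats.
That took 9 steps.

9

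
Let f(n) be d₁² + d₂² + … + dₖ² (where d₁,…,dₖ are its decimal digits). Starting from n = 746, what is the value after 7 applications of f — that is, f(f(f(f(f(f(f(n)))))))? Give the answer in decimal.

746 → 101
101 → 2
2 → 4
4 → 16
16 → 37
37 → 58
58 → 89

89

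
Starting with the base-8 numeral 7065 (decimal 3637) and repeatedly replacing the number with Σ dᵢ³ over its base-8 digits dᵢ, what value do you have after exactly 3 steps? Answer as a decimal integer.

3637 = (7,0,6,5)_8 → 7³ + 0³ + 6³ + 5³ = 684
684 = (1,2,5,4)_8 → 1³ + 2³ + 5³ + 4³ = 198
198 = (3,0,6)_8 → 3³ + 0³ + 6³ = 243

243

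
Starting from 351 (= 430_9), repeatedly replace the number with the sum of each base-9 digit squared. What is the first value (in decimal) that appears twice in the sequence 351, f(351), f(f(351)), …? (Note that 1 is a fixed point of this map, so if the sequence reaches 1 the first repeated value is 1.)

351 = (4,3,0)_9 → 4² + 3² + 0² = 16 + 9 + 0 = 25
25 = (2,7)_9 → 2² + 7² = 4 + 49 = 53
53 = (5,8)_9 → 5² + 8² = 25 + 64 = 89
89 = (1,0,8)_9 → 1² + 0² + 8² = 1 + 0 + 64 = 65
65 = (7,2)_9 → 7² + 2² = 49 + 4 = 53  — 53 already appeared earlier.

53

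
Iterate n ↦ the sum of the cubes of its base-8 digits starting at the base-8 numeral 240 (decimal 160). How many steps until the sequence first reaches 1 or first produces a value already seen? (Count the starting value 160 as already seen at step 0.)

160 = (2,4,0)_8 → 2³ + 4³ + 0³ = 8 + 64 + 0 = 72
72 = (1,1,0)_8 → 1³ + 1³ + 0³ = 1 + 1 + 0 = 2
2 = (2)_8 → 2³ = 8
8 = (1,0)_8 → 1³ + 0³ = 1 + 0 = 1  — reached 1.
That took 4 steps.

4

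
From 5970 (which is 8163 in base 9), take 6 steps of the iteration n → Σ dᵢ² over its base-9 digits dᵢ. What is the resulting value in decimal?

68

5970 = (8,1,6,3)_9 → 8² + 1² + 6² + 3² = 110
110 = (1,3,2)_9 → 1² + 3² + 2² = 14
14 = (1,5)_9 → 1² + 5² = 26
26 = (2,8)_9 → 2² + 8² = 68
68 = (7,5)_9 → 7² + 5² = 74
74 = (8,2)_9 → 8² + 2² = 68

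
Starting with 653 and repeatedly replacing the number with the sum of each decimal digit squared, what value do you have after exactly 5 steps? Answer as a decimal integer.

653 → 6² + 5² + 3² = 36 + 25 + 9 = 70
70 → 7² + 0² = 49 + 0 = 49
49 → 4² + 9² = 16 + 81 = 97
97 → 9² + 7² = 81 + 49 = 130
130 → 1² + 3² + 0² = 1 + 9 + 0 = 10

10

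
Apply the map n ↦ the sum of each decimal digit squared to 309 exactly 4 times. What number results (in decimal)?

61

309 → 3² + 0² + 9² = 9 + 0 + 81 = 90
90 → 9² + 0² = 81 + 0 = 81
81 → 8² + 1² = 64 + 1 = 65
65 → 6² + 5² = 36 + 25 = 61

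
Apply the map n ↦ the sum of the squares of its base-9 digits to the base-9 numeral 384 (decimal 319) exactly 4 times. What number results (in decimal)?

89

319 = (3,8,4)_9 → 3² + 8² + 4² = 9 + 64 + 16 = 89
89 = (1,0,8)_9 → 1² + 0² + 8² = 1 + 0 + 64 = 65
65 = (7,2)_9 → 7² + 2² = 49 + 4 = 53
53 = (5,8)_9 → 5² + 8² = 25 + 64 = 89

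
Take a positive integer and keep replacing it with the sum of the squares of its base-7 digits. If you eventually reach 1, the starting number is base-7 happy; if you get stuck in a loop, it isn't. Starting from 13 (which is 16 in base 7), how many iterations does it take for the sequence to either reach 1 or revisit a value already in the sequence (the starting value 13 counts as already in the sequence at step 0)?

4

13 = (1,6)_7 → 1² + 6² = 37
37 = (5,2)_7 → 5² + 2² = 29
29 = (4,1)_7 → 4² + 1² = 17
17 = (2,3)_7 → 2² + 3² = 13  — 13 repeats.
That took 4 steps.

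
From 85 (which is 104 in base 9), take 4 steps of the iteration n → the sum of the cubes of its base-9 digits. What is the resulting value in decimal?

85 = (1,0,4)_9 → 65
65 = (7,2)_9 → 351
351 = (4,3,0)_9 → 91
91 = (1,1,1)_9 → 3

3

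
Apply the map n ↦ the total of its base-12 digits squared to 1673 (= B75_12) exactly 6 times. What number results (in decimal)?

34

1673 = (11,7,5)_12 → 11² + 7² + 5² = 121 + 49 + 25 = 195
195 = (1,4,3)_12 → 1² + 4² + 3² = 1 + 16 + 9 = 26
26 = (2,2)_12 → 2² + 2² = 4 + 4 = 8
8 = (8)_12 → 8² = 64
64 = (5,4)_12 → 5² + 4² = 25 + 16 = 41
41 = (3,5)_12 → 3² + 5² = 9 + 25 = 34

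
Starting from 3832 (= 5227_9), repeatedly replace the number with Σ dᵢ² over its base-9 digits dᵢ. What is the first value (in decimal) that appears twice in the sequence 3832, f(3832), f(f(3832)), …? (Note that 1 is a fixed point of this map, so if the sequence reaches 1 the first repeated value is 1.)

3832 = (5,2,2,7)_9 → 5² + 2² + 2² + 7² = 25 + 4 + 4 + 49 = 82
82 = (1,0,1)_9 → 1² + 0² + 1² = 1 + 0 + 1 = 2
2 = (2)_9 → 2² = 4
4 = (4)_9 → 4² = 16
16 = (1,7)_9 → 1² + 7² = 1 + 49 = 50
50 = (5,5)_9 → 5² + 5² = 25 + 25 = 50  — 50 already appeared earlier.

50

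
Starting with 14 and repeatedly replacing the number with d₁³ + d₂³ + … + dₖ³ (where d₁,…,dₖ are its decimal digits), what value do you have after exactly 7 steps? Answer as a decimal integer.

14 → 1³ + 4³ = 65
65 → 6³ + 5³ = 341
341 → 3³ + 4³ + 1³ = 92
92 → 9³ + 2³ = 737
737 → 7³ + 3³ + 7³ = 713
713 → 7³ + 1³ + 3³ = 371
371 → 3³ + 7³ + 1³ = 371

371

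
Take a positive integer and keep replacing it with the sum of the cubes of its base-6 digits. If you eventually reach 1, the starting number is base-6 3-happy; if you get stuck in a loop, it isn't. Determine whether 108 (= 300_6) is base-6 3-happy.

108 = (3,0,0)_6 → 3³ + 0³ + 0³ = 27 + 0 + 0 = 27
27 = (4,3)_6 → 4³ + 3³ = 64 + 27 = 91
91 = (2,3,1)_6 → 2³ + 3³ + 1³ = 8 + 27 + 1 = 36
36 = (1,0,0)_6 → 1³ + 0³ + 0³ = 1 + 0 + 0 = 1  — reached 1.

base-6 3-happy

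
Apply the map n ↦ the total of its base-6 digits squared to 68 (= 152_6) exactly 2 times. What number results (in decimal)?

25

68 = (1,5,2)_6 → 30
30 = (5,0)_6 → 25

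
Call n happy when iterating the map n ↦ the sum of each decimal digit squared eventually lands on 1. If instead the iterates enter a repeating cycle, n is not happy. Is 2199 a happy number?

happy

2199 → 167
167 → 86
86 → 100
100 → 1  — reached 1.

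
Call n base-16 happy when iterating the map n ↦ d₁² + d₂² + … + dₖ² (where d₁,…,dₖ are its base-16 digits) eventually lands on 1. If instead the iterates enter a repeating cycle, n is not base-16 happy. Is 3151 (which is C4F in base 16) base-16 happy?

3151 = (12,4,15)_16 → 12² + 4² + 15² = 385
385 = (1,8,1)_16 → 1² + 8² + 1² = 66
66 = (4,2)_16 → 4² + 2² = 20
20 = (1,4)_16 → 1² + 4² = 17
17 = (1,1)_16 → 1² + 1² = 2
2 = (2)_16 → 2² = 4
4 = (4)_16 → 4² = 16
16 = (1,0)_16 → 1² + 0² = 1  — reached 1.

base-16 happy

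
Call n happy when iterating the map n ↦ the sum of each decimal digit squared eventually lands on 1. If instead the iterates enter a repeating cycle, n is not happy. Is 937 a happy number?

happy

937 → 139
139 → 91
91 → 82
82 → 68
68 → 100
100 → 1  — reached 1.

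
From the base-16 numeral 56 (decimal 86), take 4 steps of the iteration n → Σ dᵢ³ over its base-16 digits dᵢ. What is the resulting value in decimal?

86 = (5,6)_16 → 5³ + 6³ = 341
341 = (1,5,5)_16 → 1³ + 5³ + 5³ = 251
251 = (15,11)_16 → 15³ + 11³ = 4706
4706 = (1,2,6,2)_16 → 1³ + 2³ + 6³ + 2³ = 233

233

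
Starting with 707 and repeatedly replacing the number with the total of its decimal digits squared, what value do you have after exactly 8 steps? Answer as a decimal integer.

707 → 98
98 → 145
145 → 42
42 → 20
20 → 4
4 → 16
16 → 37
37 → 58

58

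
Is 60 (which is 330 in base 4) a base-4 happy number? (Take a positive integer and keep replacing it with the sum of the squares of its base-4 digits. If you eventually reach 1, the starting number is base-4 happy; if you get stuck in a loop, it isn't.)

60 = (3,3,0)_4 → 18
18 = (1,0,2)_4 → 5
5 = (1,1)_4 → 2
2 = (2)_4 → 4
4 = (1,0)_4 → 1  — reached 1.

base-4 happy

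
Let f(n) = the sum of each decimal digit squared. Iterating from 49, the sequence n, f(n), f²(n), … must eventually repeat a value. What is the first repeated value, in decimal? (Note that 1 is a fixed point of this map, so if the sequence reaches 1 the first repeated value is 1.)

49 → 97
97 → 130
130 → 10
10 → 1  — reached the fixed point 1.
1 → 1, so 1 is the first repeated value.

1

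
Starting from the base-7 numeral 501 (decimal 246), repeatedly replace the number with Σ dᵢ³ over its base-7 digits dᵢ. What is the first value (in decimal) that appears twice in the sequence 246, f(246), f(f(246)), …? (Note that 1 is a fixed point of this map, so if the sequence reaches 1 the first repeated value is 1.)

126

246 = (5,0,1)_7 → 5³ + 0³ + 1³ = 125 + 0 + 1 = 126
126 = (2,4,0)_7 → 2³ + 4³ + 0³ = 8 + 64 + 0 = 72
72 = (1,3,2)_7 → 1³ + 3³ + 2³ = 1 + 27 + 8 = 36
36 = (5,1)_7 → 5³ + 1³ = 125 + 1 = 126  — 126 already appeared earlier.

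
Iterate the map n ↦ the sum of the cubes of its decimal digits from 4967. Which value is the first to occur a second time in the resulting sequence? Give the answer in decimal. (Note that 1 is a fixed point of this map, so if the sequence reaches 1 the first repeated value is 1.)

4967 → 4³ + 9³ + 6³ + 7³ = 1352
1352 → 1³ + 3³ + 5³ + 2³ = 161
161 → 1³ + 6³ + 1³ = 218
218 → 2³ + 1³ + 8³ = 521
521 → 5³ + 2³ + 1³ = 134
134 → 1³ + 3³ + 4³ = 92
92 → 9³ + 2³ = 737
737 → 7³ + 3³ + 7³ = 713
713 → 7³ + 1³ + 3³ = 371
371 → 3³ + 7³ + 1³ = 371  — 371 already appeared earlier.

371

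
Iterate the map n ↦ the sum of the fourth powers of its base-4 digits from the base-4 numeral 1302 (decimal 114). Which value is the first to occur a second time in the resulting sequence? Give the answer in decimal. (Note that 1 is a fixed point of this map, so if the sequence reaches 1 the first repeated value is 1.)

1

114 = (1,3,0,2)_4 → 98
98 = (1,2,0,2)_4 → 33
33 = (2,0,1)_4 → 17
17 = (1,0,1)_4 → 2
2 = (2)_4 → 16
16 = (1,0,0)_4 → 1  — reached the fixed point 1.
1 → 1, so 1 is the first repeated value.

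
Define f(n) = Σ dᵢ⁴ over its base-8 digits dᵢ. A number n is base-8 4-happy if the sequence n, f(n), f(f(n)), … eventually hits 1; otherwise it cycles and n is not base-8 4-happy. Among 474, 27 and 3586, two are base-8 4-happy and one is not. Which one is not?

474: 474 → 2498 → 2673 → 1923 → 1458 → 2624 → 626 → 1314 → 544 → 257 → 257  — repeats 257 (not base-8 4-happy)
27: 27 → 162 → 288 → 512 → 1  — reaches 1 (base-8 4-happy)
3586: 3586 → 2417 → 2178 → 288 → 512 → 1  — reaches 1 (base-8 4-happy)

474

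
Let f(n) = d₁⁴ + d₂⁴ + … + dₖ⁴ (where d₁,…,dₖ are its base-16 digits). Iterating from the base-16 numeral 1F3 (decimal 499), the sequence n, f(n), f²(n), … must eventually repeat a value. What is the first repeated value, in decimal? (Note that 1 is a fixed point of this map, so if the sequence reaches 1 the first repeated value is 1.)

50707

499 = (1,15,3)_16 → 1⁴ + 15⁴ + 3⁴ = 1 + 50625 + 81 = 50707
50707 = (12,6,1,3)_16 → 12⁴ + 6⁴ + 1⁴ + 3⁴ = 20736 + 1296 + 1 + 81 = 22114
22114 = (5,6,6,2)_16 → 5⁴ + 6⁴ + 6⁴ + 2⁴ = 625 + 1296 + 1296 + 16 = 3233
3233 = (12,10,1)_16 → 12⁴ + 10⁴ + 1⁴ = 20736 + 10000 + 1 = 30737
30737 = (7,8,1,1)_16 → 7⁴ + 8⁴ + 1⁴ + 1⁴ = 2401 + 4096 + 1 + 1 = 6499
6499 = (1,9,6,3)_16 → 1⁴ + 9⁴ + 6⁴ + 3⁴ = 1 + 6561 + 1296 + 81 = 7939
7939 = (1,15,0,3)_16 → 1⁴ + 15⁴ + 0⁴ + 3⁴ = 1 + 50625 + 0 + 81 = 50707  — 50707 already appeared earlier.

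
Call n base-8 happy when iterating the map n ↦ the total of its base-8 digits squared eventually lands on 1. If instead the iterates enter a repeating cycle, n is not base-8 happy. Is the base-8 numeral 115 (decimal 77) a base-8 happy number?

77 = (1,1,5)_8 → 1² + 1² + 5² = 1 + 1 + 25 = 27
27 = (3,3)_8 → 3² + 3² = 9 + 9 = 18
18 = (2,2)_8 → 2² + 2² = 4 + 4 = 8
8 = (1,0)_8 → 1² + 0² = 1 + 0 = 1  — reached 1.

base-8 happy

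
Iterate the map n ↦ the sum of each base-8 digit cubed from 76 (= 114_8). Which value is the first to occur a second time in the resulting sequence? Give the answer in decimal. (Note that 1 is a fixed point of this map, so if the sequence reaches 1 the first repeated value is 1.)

76 = (1,1,4)_8 → 1³ + 1³ + 4³ = 66
66 = (1,0,2)_8 → 1³ + 0³ + 2³ = 9
9 = (1,1)_8 → 1³ + 1³ = 2
2 = (2)_8 → 2³ = 8
8 = (1,0)_8 → 1³ + 0³ = 1  — reached the fixed point 1.
1 → 1, so 1 is the first repeated value.

1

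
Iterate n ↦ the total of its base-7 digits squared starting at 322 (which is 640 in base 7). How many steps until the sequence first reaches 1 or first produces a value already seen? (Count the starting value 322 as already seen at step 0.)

322 = (6,4,0)_7 → 6² + 4² + 0² = 52
52 = (1,0,3)_7 → 1² + 0² + 3² = 10
10 = (1,3)_7 → 1² + 3² = 10  — 10 repeats.
That took 3 steps.

3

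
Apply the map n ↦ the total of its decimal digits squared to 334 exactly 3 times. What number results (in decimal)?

334 → 3² + 3² + 4² = 34
34 → 3² + 4² = 25
25 → 2² + 5² = 29

29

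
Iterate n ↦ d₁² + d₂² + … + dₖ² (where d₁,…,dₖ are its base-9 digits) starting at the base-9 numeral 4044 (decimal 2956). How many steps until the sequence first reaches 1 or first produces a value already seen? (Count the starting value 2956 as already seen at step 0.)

7

2956 = (4,0,4,4)_9 → 4² + 0² + 4² + 4² = 48
48 = (5,3)_9 → 5² + 3² = 34
34 = (3,7)_9 → 3² + 7² = 58
58 = (6,4)_9 → 6² + 4² = 52
52 = (5,7)_9 → 5² + 7² = 74
74 = (8,2)_9 → 8² + 2² = 68
68 = (7,5)_9 → 7² + 5² = 74  — 74 repeats.
That took 7 steps.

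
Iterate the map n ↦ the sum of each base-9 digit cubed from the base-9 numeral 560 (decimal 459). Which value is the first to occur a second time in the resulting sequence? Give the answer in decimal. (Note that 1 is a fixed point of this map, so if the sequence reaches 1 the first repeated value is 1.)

1

459 = (5,6,0)_9 → 5³ + 6³ + 0³ = 341
341 = (4,1,8)_9 → 4³ + 1³ + 8³ = 577
577 = (7,1,1)_9 → 7³ + 1³ + 1³ = 345
345 = (4,2,3)_9 → 4³ + 2³ + 3³ = 99
99 = (1,2,0)_9 → 1³ + 2³ + 0³ = 9
9 = (1,0)_9 → 1³ + 0³ = 1  — reached the fixed point 1.
1 → 1, so 1 is the first repeated value.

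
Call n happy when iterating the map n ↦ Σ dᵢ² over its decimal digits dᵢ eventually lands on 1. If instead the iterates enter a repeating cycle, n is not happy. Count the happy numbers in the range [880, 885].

1

880: 880 → 128 → 69 → 117 → 51 → 26 → 40 → 16 → 37 → 58 → 89 → 145 → 42 → 20 → 4 → 16  (repeats 16)
881: 881 → 129 → 86 → 100 → 1  (reaches 1)
882: 882 → 132 → 14 → 17 → 50 → 25 → 29 → 85 → 89 → 145 → 42 → 20 → 4 → 16 → 37 → 58 → 89  (repeats 89)
883: 883 → 137 → 59 → 106 → 37 → 58 → 89 → 145 → 42 → 20 → 4 → 16 → 37  (repeats 37)
884: 884 → 144 → 33 → 18 → 65 → 61 → 37 → 58 → 89 → 145 → 42 → 20 → 4 → 16 → 37  (repeats 37)
885: 885 → 153 → 35 → 34 → 25 → 29 → 85 → 89 → 145 → 42 → 20 → 4 → 16 → 37 → 58 → 89  (repeats 89)
happy: 881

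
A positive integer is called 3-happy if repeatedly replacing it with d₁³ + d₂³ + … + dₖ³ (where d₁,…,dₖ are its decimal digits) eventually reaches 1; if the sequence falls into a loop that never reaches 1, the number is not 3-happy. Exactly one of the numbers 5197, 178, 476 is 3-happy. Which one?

5197

5197: 5197 → 1198 → 1243 → 100 → 1  — reaches 1 (3-happy)
178: 178 → 856 → 853 → 664 → 496 → 1009 → 730 → 370 → 370  — repeats 370 (not 3-happy)
476: 476 → 623 → 251 → 134 → 92 → 737 → 713 → 371 → 371  — repeats 371 (not 3-happy)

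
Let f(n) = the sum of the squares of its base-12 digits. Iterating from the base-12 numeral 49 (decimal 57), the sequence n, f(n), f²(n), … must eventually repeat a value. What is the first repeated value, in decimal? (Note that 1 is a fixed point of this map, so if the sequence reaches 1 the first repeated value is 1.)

57 = (4,9)_12 → 4² + 9² = 97
97 = (8,1)_12 → 8² + 1² = 65
65 = (5,5)_12 → 5² + 5² = 50
50 = (4,2)_12 → 4² + 2² = 20
20 = (1,8)_12 → 1² + 8² = 65  — 65 already appeared earlier.

65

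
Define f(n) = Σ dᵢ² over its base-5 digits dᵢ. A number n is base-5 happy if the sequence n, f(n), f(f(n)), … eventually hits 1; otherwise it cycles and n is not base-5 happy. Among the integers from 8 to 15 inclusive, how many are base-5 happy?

8: 8 → 10 → 4 → 16 → 10  (repeats 10)
9: 9 → 17 → 13 → 13  (repeats 13)
10: 10 → 4 → 16 → 10  (repeats 10)
11: 11 → 5 → 1  (reaches 1)
12: 12 → 8 → 10 → 4 → 16 → 10  (repeats 10)
13: 13 → 13  (repeats 13)
14: 14 → 20 → 16 → 10 → 4 → 16  (repeats 16)
15: 15 → 9 → 17 → 13 → 13  (repeats 13)
base-5 happy: 11

1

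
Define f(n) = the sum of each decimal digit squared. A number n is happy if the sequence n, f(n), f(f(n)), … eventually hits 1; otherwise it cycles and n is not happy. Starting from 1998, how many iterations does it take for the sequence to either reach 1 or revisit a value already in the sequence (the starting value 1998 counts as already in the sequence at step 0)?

14

1998 → 1² + 9² + 9² + 8² = 1 + 81 + 81 + 64 = 227
227 → 2² + 2² + 7² = 4 + 4 + 49 = 57
57 → 5² + 7² = 25 + 49 = 74
74 → 7² + 4² = 49 + 16 = 65
65 → 6² + 5² = 36 + 25 = 61
61 → 6² + 1² = 36 + 1 = 37
37 → 3² + 7² = 9 + 49 = 58
58 → 5² + 8² = 25 + 64 = 89
89 → 8² + 9² = 64 + 81 = 145
145 → 1² + 4² + 5² = 1 + 16 + 25 = 42
42 → 4² + 2² = 16 + 4 = 20
20 → 2² + 0² = 4 + 0 = 4
4 → 4² = 16
16 → 1² + 6² = 1 + 36 = 37  — 37 repeats.
That took 14 steps.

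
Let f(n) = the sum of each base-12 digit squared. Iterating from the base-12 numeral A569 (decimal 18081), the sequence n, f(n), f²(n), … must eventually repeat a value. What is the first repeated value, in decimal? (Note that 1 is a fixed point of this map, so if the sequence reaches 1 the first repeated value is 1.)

164

18081 = (10,5,6,9)_12 → 10² + 5² + 6² + 9² = 242
242 = (1,8,2)_12 → 1² + 8² + 2² = 69
69 = (5,9)_12 → 5² + 9² = 106
106 = (8,10)_12 → 8² + 10² = 164
164 = (1,1,8)_12 → 1² + 1² + 8² = 66
66 = (5,6)_12 → 5² + 6² = 61
61 = (5,1)_12 → 5² + 1² = 26
26 = (2,2)_12 → 2² + 2² = 8
8 = (8)_12 → 8² = 64
64 = (5,4)_12 → 5² + 4² = 41
41 = (3,5)_12 → 3² + 5² = 34
34 = (2,10)_12 → 2² + 10² = 104
104 = (8,8)_12 → 8² + 8² = 128
128 = (10,8)_12 → 10² + 8² = 164  — 164 already appeared earlier.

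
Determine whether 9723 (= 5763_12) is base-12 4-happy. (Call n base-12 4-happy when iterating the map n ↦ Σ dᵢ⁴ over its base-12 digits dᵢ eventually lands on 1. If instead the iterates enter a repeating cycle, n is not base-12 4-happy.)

not base-12 4-happy

9723 = (5,7,6,3)_12 → 4403
4403 = (2,6,6,11)_12 → 17249
17249 = (9,11,9,5)_12 → 28388
28388 = (1,4,5,1,8)_12 → 4979
4979 = (2,10,6,11)_12 → 25953
25953 = (1,3,0,2,9)_12 → 6659
6659 = (3,10,2,11)_12 → 24738
24738 = (1,2,3,9,6)_12 → 7955
7955 = (4,7,2,11)_12 → 17314
17314 = (10,0,2,10)_12 → 20016
20016 = (11,7,0,0)_12 → 17042
17042 = (9,10,4,2)_12 → 16833
16833 = (9,8,10,9)_12 → 27218
27218 = (1,3,9,0,2)_12 → 6659  — 6659 already seen; the sequence cycles without reaching 1.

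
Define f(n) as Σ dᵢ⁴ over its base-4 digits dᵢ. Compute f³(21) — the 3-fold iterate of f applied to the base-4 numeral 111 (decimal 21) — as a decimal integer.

3

21 = (1,1,1)_4 → 1⁴ + 1⁴ + 1⁴ = 1 + 1 + 1 = 3
3 = (3)_4 → 3⁴ = 81
81 = (1,1,0,1)_4 → 1⁴ + 1⁴ + 0⁴ + 1⁴ = 1 + 1 + 0 + 1 = 3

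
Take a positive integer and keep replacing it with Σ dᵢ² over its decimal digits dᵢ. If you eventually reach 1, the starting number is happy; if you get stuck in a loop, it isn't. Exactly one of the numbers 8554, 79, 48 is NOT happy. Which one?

48

8554: 8554 → 130 → 10 → 1  — reaches 1 (happy)
79: 79 → 130 → 10 → 1  — reaches 1 (happy)
48: 48 → 80 → 64 → 52 → 29 → 85 → 89 → 145 → 42 → 20 → 4 → 16 → 37 → 58 → 89  — repeats 89 (not happy)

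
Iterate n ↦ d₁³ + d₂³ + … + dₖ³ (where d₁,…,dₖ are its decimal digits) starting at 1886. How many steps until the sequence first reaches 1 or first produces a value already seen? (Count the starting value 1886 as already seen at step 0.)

4

1886 → 1³ + 8³ + 8³ + 6³ = 1 + 512 + 512 + 216 = 1241
1241 → 1³ + 2³ + 4³ + 1³ = 1 + 8 + 64 + 1 = 74
74 → 7³ + 4³ = 343 + 64 = 407
407 → 4³ + 0³ + 7³ = 64 + 0 + 343 = 407  — 407 repeats.
That took 4 steps.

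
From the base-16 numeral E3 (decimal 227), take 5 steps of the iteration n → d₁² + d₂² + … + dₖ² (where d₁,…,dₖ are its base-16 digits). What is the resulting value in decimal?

227 = (14,3)_16 → 14² + 3² = 196 + 9 = 205
205 = (12,13)_16 → 12² + 13² = 144 + 169 = 313
313 = (1,3,9)_16 → 1² + 3² + 9² = 1 + 9 + 81 = 91
91 = (5,11)_16 → 5² + 11² = 25 + 121 = 146
146 = (9,2)_16 → 9² + 2² = 81 + 4 = 85

85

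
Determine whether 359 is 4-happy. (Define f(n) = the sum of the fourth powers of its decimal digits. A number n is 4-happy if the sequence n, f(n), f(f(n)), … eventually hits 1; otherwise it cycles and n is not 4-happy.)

not 4-happy

359 → 7267
7267 → 6114
6114 → 1554
1554 → 1507
1507 → 3027
3027 → 2498
2498 → 10929
10929 → 13139
13139 → 6725
6725 → 4338
4338 → 4514
4514 → 1138
1138 → 4179
4179 → 9219
9219 → 13139  — 13139 already seen; the sequence cycles without reaching 1.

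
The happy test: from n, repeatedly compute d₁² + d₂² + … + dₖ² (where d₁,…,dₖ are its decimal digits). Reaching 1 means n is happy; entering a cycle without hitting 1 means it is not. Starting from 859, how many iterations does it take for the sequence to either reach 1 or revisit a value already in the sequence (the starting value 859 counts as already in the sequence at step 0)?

859 → 8² + 5² + 9² = 170
170 → 1² + 7² + 0² = 50
50 → 5² + 0² = 25
25 → 2² + 5² = 29
29 → 2² + 9² = 85
85 → 8² + 5² = 89
89 → 8² + 9² = 145
145 → 1² + 4² + 5² = 42
42 → 4² + 2² = 20
20 → 2² + 0² = 4
4 → 4² = 16
16 → 1² + 6² = 37
37 → 3² + 7² = 58
58 → 5² + 8² = 89  — 89 repeats.
That took 14 steps.

14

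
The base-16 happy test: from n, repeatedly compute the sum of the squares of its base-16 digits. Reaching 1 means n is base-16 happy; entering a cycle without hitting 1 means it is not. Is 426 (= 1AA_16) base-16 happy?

426 = (1,10,10)_16 → 1² + 10² + 10² = 201
201 = (12,9)_16 → 12² + 9² = 225
225 = (14,1)_16 → 14² + 1² = 197
197 = (12,5)_16 → 12² + 5² = 169
169 = (10,9)_16 → 10² + 9² = 181
181 = (11,5)_16 → 11² + 5² = 146
146 = (9,2)_16 → 9² + 2² = 85
85 = (5,5)_16 → 5² + 5² = 50
50 = (3,2)_16 → 3² + 2² = 13
13 = (13)_16 → 13² = 169  — 169 already seen; the sequence cycles without reaching 1.

not base-16 happy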